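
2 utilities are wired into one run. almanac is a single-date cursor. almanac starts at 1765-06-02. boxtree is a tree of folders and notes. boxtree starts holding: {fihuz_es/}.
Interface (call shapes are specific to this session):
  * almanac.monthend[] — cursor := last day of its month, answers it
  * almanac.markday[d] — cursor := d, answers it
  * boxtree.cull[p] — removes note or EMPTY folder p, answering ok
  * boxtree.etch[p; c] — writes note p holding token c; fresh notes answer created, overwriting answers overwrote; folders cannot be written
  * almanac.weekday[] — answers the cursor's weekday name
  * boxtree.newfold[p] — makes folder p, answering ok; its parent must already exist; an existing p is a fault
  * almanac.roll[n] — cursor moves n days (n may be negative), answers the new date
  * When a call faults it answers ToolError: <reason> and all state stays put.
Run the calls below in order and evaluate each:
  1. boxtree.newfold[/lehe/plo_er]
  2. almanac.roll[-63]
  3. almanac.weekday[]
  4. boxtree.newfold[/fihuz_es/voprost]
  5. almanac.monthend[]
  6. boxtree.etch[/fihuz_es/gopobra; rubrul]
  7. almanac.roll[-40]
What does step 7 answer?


Using boxtree.newfold using p: /lehe/plo_er, — result: ToolError: no parent.
I try almanac.roll using n: -63: 1765-03-31.
Calling almanac.weekday, and see Sunday.
I call boxtree.newfold using p: /fihuz_es/voprost, and get ok.
I try almanac.monthend(), which returns 1765-03-31.
Next I call boxtree.etch using p: /fihuz_es/gopobra, c: rubrul: created.
I call almanac.roll using n: -40, and observe 1765-02-19.

Answer: 1765-02-19


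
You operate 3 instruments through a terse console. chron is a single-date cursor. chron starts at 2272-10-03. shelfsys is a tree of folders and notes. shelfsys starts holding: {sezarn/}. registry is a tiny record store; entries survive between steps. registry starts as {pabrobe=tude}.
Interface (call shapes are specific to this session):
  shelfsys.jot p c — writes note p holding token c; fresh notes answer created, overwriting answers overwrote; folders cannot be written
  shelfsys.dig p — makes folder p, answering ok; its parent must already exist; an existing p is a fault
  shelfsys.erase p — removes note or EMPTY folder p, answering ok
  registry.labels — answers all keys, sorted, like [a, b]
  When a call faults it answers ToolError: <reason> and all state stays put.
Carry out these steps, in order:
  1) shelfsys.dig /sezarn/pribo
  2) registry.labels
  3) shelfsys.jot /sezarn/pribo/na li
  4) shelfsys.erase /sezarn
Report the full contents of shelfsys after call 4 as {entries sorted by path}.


Answer: {sezarn/, sezarn/pribo/, sezarn/pribo/na=li}

Derivation:
==> shelfsys.dig(/sezarn/pribo)
<== ok
==> registry.labels()
<== [pabrobe]
==> shelfsys.jot(/sezarn/pribo/na, li)
<== created
==> shelfsys.erase(/sezarn)
<== ToolError: not empty


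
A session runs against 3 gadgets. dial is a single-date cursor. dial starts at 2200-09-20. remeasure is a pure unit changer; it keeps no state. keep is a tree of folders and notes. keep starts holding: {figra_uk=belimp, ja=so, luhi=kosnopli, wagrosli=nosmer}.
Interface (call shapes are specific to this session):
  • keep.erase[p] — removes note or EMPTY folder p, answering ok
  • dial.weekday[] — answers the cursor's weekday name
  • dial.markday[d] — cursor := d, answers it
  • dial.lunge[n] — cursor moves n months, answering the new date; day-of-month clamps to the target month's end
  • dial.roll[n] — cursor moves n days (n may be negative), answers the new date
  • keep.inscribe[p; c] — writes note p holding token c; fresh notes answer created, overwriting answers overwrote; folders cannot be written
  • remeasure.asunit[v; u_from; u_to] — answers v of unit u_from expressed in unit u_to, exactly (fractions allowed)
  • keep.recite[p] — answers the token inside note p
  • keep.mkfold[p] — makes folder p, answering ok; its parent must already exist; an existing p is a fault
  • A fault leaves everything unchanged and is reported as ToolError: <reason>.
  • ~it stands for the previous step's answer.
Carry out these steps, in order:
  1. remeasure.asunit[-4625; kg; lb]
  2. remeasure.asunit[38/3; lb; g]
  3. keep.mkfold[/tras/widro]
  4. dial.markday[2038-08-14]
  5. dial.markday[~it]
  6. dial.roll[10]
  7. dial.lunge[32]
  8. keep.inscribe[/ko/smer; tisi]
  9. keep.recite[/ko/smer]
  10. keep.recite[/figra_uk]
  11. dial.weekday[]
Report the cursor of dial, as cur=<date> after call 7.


$ asunit v='-4625' u_from='kg' u_to='lb'
:: -462500000000/45359237
$ asunit v='38/3' u_from='lb' u_to='g'
:: 861825503/150000
$ mkfold p='/tras/widro'
:: ToolError: no parent
$ markday d='2038-08-14'
:: 2038-08-14
$ markday d='~it'
:: 2038-08-14
$ roll n='10'
:: 2038-08-24
$ lunge n='32'
:: 2041-04-24
$ inscribe p='/ko/smer' c='tisi'
:: ToolError: no parent
$ recite p='/ko/smer'
:: ToolError: not found
$ recite p='/figra_uk'
:: belimp
$ weekday
:: Wednesday

Answer: cur=2041-04-24


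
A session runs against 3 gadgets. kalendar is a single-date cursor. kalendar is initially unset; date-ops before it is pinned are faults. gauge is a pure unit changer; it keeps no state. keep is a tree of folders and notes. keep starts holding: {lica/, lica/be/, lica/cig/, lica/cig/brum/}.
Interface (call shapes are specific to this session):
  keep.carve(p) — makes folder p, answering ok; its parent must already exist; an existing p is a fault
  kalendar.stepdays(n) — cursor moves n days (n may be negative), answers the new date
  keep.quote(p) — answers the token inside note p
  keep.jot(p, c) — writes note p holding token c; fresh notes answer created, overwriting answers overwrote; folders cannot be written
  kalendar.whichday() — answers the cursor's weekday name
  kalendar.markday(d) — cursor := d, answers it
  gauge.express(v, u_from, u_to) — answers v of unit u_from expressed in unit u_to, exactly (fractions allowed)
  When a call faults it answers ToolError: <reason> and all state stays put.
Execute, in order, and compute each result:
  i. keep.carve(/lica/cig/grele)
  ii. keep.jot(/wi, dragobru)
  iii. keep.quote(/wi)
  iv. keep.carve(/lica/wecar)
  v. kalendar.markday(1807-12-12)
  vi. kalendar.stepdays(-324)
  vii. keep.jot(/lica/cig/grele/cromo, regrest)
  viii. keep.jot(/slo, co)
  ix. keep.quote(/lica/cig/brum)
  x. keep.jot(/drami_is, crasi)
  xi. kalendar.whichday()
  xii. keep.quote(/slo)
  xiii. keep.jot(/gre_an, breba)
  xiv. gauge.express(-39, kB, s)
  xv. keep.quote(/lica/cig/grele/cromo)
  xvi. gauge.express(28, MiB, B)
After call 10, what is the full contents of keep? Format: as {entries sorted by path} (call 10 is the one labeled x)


! carve(p=/lica/cig/grele) == ok
! jot(p=/wi, c=dragobru) == created
! quote(p=/wi) == dragobru
! carve(p=/lica/wecar) == ok
! markday(d=1807-12-12) == 1807-12-12
! stepdays(n=-324) == 1807-01-22
! jot(p=/lica/cig/grele/cromo, c=regrest) == created
! jot(p=/slo, c=co) == created
! quote(p=/lica/cig/brum) == ToolError: is a directory
! jot(p=/drami_is, c=crasi) == created
! whichday() == Thursday
! quote(p=/slo) == co
! jot(p=/gre_an, c=breba) == created
! express(v=-39, u_from=kB, u_to=s) == ToolError: incompatible units
! quote(p=/lica/cig/grele/cromo) == regrest
! express(v=28, u_from=MiB, u_to=B) == 29360128

Answer: {drami_is=crasi, lica/, lica/be/, lica/cig/, lica/cig/brum/, lica/cig/grele/, lica/cig/grele/cromo=regrest, lica/wecar/, slo=co, wi=dragobru}


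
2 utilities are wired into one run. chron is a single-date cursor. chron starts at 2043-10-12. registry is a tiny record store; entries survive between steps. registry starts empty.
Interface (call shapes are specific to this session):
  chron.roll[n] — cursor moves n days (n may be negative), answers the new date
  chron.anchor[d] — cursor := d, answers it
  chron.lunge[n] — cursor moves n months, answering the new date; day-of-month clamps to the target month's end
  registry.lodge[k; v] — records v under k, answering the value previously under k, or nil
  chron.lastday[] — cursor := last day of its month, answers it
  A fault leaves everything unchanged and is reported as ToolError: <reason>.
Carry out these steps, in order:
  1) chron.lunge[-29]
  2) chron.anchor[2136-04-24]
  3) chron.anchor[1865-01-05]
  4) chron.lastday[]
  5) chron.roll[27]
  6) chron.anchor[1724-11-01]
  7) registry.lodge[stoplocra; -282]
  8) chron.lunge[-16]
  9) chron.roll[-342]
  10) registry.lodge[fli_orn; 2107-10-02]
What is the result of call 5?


>> lunge(n→-29)
<< 2041-05-12
>> anchor(d→2136-04-24)
<< 2136-04-24
>> anchor(d→1865-01-05)
<< 1865-01-05
>> lastday()
<< 1865-01-31
>> roll(n→27)
<< 1865-02-27
>> anchor(d→1724-11-01)
<< 1724-11-01
>> lodge(k→stoplocra, v→-282)
<< nil
>> lunge(n→-16)
<< 1723-07-01
>> roll(n→-342)
<< 1722-07-24
>> lodge(k→fli_orn, v→2107-10-02)
<< nil

Answer: 1865-02-27


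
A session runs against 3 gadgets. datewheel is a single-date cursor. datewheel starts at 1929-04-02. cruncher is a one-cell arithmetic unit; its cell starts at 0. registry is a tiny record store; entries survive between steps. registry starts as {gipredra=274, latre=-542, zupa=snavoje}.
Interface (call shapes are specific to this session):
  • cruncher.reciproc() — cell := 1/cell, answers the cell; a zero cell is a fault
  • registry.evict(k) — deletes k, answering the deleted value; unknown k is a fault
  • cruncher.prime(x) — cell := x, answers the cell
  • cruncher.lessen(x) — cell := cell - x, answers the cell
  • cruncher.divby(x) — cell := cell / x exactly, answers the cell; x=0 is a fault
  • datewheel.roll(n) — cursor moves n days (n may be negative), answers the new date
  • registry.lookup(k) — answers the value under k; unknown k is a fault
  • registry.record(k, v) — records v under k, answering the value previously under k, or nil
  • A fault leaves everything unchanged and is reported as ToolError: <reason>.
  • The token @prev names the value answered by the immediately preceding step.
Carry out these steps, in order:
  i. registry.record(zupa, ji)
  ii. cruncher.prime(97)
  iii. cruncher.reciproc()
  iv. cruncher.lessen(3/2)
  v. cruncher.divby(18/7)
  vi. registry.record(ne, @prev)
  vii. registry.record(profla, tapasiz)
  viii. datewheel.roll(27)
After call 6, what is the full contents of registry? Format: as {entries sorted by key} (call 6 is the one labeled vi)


# registry.record(k='zupa', v='ji') => snavoje
# cruncher.prime(x='97') => 97
# cruncher.reciproc() => 1/97
# cruncher.lessen(x='3/2') => -289/194
# cruncher.divby(x='18/7') => -2023/3492
# registry.record(k='ne', v='@prev') => nil
# registry.record(k='profla', v='tapasiz') => nil
# datewheel.roll(n='27') => 1929-04-29

Answer: {gipredra=274, latre=-542, ne=-2023/3492, zupa=ji}


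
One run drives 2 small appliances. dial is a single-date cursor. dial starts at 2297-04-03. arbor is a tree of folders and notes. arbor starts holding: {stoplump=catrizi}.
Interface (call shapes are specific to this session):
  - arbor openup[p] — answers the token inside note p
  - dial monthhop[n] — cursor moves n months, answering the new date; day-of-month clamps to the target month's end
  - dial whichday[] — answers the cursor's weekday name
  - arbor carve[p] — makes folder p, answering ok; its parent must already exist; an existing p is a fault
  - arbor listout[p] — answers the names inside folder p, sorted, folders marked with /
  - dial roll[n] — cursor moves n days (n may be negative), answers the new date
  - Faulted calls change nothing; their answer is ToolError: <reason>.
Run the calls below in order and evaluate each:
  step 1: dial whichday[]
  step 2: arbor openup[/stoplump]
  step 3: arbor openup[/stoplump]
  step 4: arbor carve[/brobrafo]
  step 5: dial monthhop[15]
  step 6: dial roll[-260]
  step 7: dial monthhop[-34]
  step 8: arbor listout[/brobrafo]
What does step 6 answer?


Invoking dial whichday(), which returns Saturday.
Now I run arbor openup using p→/stoplump, yielding catrizi.
I try arbor openup using p→/stoplump: catrizi.
Now I run arbor carve using p→/brobrafo, which returns ok.
I invoke dial monthhop using n→15, and see 2298-07-03.
I use dial roll using n→-260, and see 2297-10-16.
Now I run dial monthhop using n→-34, and see 2294-12-16.
Next I call arbor listout using p→/brobrafo, giving [].

Answer: 2297-10-16


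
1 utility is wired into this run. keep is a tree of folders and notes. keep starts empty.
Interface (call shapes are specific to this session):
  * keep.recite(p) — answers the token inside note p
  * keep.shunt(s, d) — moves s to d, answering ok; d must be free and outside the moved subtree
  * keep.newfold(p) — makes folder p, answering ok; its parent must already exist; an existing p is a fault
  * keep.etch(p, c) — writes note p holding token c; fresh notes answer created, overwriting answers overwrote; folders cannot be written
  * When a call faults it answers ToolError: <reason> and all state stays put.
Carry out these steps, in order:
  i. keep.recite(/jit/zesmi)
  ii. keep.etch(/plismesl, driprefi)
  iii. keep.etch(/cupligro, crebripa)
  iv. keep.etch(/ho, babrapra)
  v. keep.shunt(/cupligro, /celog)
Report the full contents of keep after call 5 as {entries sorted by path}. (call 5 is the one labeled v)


% keep.recite p=/jit/zesmi
= ToolError: not found
% keep.etch p=/plismesl c=driprefi
= created
% keep.etch p=/cupligro c=crebripa
= created
% keep.etch p=/ho c=babrapra
= created
% keep.shunt s=/cupligro d=/celog
= ok

Answer: {celog=crebripa, ho=babrapra, plismesl=driprefi}


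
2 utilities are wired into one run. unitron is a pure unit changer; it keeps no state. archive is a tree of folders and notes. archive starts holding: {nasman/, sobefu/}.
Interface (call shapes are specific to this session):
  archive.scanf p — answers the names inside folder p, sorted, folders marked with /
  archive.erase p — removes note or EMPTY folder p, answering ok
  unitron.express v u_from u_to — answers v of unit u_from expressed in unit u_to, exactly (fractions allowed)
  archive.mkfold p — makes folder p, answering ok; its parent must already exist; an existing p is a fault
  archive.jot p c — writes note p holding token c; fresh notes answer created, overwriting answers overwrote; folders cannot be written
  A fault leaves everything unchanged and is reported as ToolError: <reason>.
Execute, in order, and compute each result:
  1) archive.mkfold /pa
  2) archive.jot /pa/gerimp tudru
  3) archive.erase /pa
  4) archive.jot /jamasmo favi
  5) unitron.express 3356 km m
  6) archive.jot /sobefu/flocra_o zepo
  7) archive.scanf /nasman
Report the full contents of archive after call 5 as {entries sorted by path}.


Answer: {jamasmo=favi, nasman/, pa/, pa/gerimp=tudru, sobefu/}

Derivation:
% archive.mkfold /pa
= ok
% archive.jot /pa/gerimp tudru
= created
% archive.erase /pa
= ToolError: not empty
% archive.jot /jamasmo favi
= created
% unitron.express 3356 km m
= 3356000
% archive.jot /sobefu/flocra_o zepo
= created
% archive.scanf /nasman
= []


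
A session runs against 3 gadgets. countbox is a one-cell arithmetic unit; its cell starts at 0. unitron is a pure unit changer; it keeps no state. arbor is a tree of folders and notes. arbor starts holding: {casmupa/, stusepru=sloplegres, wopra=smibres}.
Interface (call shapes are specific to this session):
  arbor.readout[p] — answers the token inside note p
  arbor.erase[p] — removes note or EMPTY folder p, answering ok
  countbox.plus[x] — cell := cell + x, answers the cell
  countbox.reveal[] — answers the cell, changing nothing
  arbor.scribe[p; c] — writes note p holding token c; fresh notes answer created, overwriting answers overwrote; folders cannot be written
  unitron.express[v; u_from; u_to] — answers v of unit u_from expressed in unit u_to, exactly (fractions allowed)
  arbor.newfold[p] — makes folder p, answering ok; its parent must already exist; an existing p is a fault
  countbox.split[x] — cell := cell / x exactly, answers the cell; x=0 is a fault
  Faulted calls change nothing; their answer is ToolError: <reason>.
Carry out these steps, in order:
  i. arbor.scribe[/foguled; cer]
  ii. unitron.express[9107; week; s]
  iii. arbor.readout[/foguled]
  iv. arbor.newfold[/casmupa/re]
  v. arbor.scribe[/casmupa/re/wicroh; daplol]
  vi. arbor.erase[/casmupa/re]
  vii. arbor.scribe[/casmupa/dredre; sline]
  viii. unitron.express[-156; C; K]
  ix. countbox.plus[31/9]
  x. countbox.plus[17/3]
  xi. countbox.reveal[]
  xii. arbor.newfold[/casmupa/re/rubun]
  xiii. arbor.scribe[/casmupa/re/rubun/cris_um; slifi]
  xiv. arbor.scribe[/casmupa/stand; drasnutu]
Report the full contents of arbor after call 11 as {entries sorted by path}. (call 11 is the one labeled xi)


Answer: {casmupa/, casmupa/dredre=sline, casmupa/re/, casmupa/re/wicroh=daplol, foguled=cer, stusepru=sloplegres, wopra=smibres}

Derivation:
// 1. scribe(p: /foguled, c: cer) == created
// 2. express(v: 9107, u_from: week, u_to: s) == 5507913600
// 3. readout(p: /foguled) == cer
// 4. newfold(p: /casmupa/re) == ok
// 5. scribe(p: /casmupa/re/wicroh, c: daplol) == created
// 6. erase(p: /casmupa/re) == ToolError: not empty
// 7. scribe(p: /casmupa/dredre, c: sline) == created
// 8. express(v: -156, u_from: C, u_to: K) == 2343/20
// 9. plus(x: 31/9) == 31/9
// 10. plus(x: 17/3) == 82/9
// 11. reveal() == 82/9
// 12. newfold(p: /casmupa/re/rubun) == ok
// 13. scribe(p: /casmupa/re/rubun/cris_um, c: slifi) == created
// 14. scribe(p: /casmupa/stand, c: drasnutu) == created


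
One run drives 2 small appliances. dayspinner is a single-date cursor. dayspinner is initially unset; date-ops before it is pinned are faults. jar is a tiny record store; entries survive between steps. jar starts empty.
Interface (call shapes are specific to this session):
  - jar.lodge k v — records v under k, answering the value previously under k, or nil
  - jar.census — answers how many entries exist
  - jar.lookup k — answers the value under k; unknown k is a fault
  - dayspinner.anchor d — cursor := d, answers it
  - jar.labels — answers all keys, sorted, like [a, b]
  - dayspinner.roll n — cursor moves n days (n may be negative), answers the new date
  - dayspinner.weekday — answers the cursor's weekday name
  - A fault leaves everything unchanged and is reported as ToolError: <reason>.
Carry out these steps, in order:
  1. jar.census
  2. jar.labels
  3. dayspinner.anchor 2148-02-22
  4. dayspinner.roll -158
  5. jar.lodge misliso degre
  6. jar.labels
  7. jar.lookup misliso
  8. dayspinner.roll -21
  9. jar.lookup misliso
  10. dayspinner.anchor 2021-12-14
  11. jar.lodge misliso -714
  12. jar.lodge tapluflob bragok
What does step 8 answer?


Answer: 2147-08-27

Derivation:
Act: census[]
Obs: 0
Act: labels[]
Obs: []
Act: anchor[d='2148-02-22']
Obs: 2148-02-22
Act: roll[n='-158']
Obs: 2147-09-17
Act: lodge[k='misliso'; v='degre']
Obs: nil
Act: labels[]
Obs: [misliso]
Act: lookup[k='misliso']
Obs: degre
Act: roll[n='-21']
Obs: 2147-08-27
Act: lookup[k='misliso']
Obs: degre
Act: anchor[d='2021-12-14']
Obs: 2021-12-14
Act: lodge[k='misliso'; v='-714']
Obs: degre
Act: lodge[k='tapluflob'; v='bragok']
Obs: nil


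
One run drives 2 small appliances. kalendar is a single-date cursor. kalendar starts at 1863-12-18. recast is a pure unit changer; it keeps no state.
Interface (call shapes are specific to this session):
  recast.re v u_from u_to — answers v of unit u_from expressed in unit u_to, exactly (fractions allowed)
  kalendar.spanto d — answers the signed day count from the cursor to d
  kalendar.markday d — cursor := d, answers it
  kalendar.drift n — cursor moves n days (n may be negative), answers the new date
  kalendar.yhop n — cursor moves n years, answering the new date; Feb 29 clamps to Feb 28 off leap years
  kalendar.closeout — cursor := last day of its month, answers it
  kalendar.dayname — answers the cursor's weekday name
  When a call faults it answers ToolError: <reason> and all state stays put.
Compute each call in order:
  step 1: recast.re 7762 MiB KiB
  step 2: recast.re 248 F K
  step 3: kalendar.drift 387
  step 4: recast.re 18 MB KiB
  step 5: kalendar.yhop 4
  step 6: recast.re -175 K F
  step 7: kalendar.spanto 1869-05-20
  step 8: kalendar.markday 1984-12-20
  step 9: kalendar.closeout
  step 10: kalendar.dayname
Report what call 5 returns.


I run re on v=7762, u_from=MiB, u_to=KiB, and get 7948288.
Next I call re on v=248, u_from=F, u_to=K, yielding 7863/20.
Now I run drift on n=387, yielding 1865-01-08.
I invoke re on v=18, u_from=MB, u_to=KiB, and get 140625/8.
Using yhop on n=4, which returns 1869-01-08.
I run re on v=-175, u_from=K, u_to=F, which returns -77467/100.
Now I run spanto on d=1869-05-20, and get 132.
Using markday on d=1984-12-20, and get 1984-12-20.
Calling closeout, → 1984-12-31.
Calling dayname(): Monday.

Answer: 1869-01-08


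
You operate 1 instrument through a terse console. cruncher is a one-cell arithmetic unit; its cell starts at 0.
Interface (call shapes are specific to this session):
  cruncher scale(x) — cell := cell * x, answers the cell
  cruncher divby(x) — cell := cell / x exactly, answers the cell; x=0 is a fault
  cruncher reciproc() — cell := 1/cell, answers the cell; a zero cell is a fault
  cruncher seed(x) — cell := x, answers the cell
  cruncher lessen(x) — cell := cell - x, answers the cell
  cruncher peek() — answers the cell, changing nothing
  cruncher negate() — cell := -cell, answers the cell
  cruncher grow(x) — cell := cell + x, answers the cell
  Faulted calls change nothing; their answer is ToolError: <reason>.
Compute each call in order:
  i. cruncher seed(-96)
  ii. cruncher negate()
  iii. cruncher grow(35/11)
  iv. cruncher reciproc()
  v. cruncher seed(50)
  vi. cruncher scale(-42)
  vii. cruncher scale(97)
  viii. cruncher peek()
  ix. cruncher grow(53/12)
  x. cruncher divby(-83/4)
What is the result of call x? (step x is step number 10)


Answer: 2444347/249

Derivation:
;; cruncher seed(x: -96) => -96
;; cruncher negate() => 96
;; cruncher grow(x: 35/11) => 1091/11
;; cruncher reciproc() => 11/1091
;; cruncher seed(x: 50) => 50
;; cruncher scale(x: -42) => -2100
;; cruncher scale(x: 97) => -203700
;; cruncher peek() => -203700
;; cruncher grow(x: 53/12) => -2444347/12
;; cruncher divby(x: -83/4) => 2444347/249


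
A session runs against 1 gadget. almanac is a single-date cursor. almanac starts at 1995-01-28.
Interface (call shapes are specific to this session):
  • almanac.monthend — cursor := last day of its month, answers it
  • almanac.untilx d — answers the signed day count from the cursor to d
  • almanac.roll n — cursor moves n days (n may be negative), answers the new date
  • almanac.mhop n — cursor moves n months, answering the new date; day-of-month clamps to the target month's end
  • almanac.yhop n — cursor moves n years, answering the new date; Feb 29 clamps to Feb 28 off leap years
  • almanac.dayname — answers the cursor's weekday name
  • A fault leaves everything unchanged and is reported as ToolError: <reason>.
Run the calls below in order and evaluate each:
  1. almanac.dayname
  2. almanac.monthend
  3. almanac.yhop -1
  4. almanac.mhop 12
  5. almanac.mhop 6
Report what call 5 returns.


Answer: 1995-07-31

Derivation:
~$ almanac.dayname
[out] Saturday
~$ almanac.monthend
[out] 1995-01-31
~$ almanac.yhop n='-1'
[out] 1994-01-31
~$ almanac.mhop n='12'
[out] 1995-01-31
~$ almanac.mhop n='6'
[out] 1995-07-31


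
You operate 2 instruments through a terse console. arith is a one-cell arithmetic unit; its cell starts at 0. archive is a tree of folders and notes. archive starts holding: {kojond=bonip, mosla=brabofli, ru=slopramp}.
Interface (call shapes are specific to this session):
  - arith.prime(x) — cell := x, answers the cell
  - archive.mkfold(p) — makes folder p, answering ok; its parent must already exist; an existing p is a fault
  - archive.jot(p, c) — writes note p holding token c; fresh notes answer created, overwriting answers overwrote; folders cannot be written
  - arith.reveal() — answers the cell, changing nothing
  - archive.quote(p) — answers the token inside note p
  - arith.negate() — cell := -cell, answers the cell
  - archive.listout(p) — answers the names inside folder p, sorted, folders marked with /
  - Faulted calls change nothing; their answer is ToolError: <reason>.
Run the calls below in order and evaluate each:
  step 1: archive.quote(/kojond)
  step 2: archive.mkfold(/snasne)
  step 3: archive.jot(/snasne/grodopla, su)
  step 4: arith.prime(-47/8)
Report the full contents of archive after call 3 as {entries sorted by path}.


Answer: {kojond=bonip, mosla=brabofli, ru=slopramp, snasne/, snasne/grodopla=su}

Derivation:
[in] archive.quote p→/kojond
= bonip
[in] archive.mkfold p→/snasne
= ok
[in] archive.jot p→/snasne/grodopla c→su
= created
[in] arith.prime x→-47/8
= -47/8


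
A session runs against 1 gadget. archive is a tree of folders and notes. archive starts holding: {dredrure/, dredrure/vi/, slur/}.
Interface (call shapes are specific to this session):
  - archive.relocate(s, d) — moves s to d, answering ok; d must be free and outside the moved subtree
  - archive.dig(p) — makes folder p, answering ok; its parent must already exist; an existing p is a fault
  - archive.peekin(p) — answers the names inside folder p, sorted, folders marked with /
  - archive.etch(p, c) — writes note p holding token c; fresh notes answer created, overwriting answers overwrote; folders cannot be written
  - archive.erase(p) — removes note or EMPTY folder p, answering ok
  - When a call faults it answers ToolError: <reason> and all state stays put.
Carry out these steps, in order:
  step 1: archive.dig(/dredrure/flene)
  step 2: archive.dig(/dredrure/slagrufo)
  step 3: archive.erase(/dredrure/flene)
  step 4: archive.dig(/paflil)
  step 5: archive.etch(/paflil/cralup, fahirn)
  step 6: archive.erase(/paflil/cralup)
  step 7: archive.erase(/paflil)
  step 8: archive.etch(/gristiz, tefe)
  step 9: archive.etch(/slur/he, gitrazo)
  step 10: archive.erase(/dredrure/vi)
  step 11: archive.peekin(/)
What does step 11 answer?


~$ dig p→/dredrure/flene
  ok
~$ dig p→/dredrure/slagrufo
  ok
~$ erase p→/dredrure/flene
  ok
~$ dig p→/paflil
  ok
~$ etch p→/paflil/cralup c→fahirn
  created
~$ erase p→/paflil/cralup
  ok
~$ erase p→/paflil
  ok
~$ etch p→/gristiz c→tefe
  created
~$ etch p→/slur/he c→gitrazo
  created
~$ erase p→/dredrure/vi
  ok
~$ peekin p→/
  [dredrure/, gristiz, slur/]

Answer: [dredrure/, gristiz, slur/]


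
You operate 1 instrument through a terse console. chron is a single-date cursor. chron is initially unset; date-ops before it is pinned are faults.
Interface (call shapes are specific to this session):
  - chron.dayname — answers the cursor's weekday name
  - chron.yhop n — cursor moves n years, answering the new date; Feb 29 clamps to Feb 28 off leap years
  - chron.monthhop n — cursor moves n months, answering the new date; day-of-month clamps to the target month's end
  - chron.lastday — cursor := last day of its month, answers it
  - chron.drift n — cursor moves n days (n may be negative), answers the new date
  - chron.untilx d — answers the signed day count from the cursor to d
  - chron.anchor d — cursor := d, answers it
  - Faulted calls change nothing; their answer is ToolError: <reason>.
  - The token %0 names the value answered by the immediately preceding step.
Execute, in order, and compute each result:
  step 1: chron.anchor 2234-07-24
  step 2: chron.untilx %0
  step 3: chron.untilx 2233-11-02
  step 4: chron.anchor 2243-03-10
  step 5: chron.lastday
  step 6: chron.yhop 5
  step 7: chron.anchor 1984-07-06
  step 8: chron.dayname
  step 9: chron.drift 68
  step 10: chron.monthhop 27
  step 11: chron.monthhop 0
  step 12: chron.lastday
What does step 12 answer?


I use chron.anchor(2234-07-24), and see 2234-07-24.
Calling chron.untilx(%0), and see 0.
Calling chron.untilx(2233-11-02), which returns -264.
Calling chron.anchor(2243-03-10), giving 2243-03-10.
Then chron.lastday(), and get 2243-03-31.
Next I call chron.yhop(5), giving 2248-03-31.
Calling chron.anchor(1984-07-06), and see 1984-07-06.
Invoking chron.dayname, which returns Friday.
Using chron.drift(68), yielding 1984-09-12.
I run chron.monthhop(27): 1986-12-12.
I invoke chron.monthhop(0), and see 1986-12-12.
I invoke chron.lastday, and get 1986-12-31.

Answer: 1986-12-31


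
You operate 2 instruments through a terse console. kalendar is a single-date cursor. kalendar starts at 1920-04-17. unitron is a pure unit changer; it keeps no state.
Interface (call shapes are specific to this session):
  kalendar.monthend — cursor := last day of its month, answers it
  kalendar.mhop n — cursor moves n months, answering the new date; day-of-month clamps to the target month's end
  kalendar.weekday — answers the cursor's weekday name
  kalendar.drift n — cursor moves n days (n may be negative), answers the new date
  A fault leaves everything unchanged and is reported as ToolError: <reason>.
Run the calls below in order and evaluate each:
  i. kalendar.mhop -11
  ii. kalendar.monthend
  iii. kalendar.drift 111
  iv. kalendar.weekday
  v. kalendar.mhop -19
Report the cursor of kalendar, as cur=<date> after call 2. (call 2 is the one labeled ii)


# kalendar.mhop(-11) : 1919-05-17
# kalendar.monthend() : 1919-05-31
# kalendar.drift(111) : 1919-09-19
# kalendar.weekday() : Friday
# kalendar.mhop(-19) : 1918-02-19

Answer: cur=1919-05-31


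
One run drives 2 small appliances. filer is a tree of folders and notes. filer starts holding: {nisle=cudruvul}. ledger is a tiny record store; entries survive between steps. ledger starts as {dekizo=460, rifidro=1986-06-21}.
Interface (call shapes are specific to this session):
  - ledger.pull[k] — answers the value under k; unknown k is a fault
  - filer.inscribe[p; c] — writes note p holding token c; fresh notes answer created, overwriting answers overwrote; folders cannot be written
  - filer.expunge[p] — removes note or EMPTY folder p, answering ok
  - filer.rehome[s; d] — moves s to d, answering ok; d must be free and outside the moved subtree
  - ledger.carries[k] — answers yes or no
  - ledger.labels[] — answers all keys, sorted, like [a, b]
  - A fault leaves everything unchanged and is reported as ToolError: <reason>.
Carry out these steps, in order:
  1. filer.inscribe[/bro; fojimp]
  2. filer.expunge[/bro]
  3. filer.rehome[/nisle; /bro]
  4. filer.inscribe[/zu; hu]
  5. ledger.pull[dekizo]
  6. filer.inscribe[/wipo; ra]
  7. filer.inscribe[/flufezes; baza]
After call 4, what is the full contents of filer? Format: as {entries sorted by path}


Answer: {bro=cudruvul, zu=hu}

Derivation:
>> inscribe(/bro, fojimp)
<< created
>> expunge(/bro)
<< ok
>> rehome(/nisle, /bro)
<< ok
>> inscribe(/zu, hu)
<< created
>> pull(dekizo)
<< 460
>> inscribe(/wipo, ra)
<< created
>> inscribe(/flufezes, baza)
<< created


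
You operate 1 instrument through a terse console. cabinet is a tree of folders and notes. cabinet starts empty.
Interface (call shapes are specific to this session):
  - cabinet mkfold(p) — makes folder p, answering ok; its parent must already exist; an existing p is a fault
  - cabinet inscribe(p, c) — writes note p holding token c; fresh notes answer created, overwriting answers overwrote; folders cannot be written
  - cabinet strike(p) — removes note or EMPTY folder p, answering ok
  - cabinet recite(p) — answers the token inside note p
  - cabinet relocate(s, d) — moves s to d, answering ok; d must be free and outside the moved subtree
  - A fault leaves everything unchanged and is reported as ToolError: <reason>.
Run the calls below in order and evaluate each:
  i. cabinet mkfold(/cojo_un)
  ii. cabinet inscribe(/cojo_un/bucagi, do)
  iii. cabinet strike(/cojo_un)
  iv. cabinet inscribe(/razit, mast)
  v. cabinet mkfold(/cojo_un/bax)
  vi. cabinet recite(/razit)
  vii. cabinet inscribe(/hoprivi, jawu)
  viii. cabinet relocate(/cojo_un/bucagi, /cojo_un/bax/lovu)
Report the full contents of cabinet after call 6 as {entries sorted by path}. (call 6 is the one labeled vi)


Answer: {cojo_un/, cojo_un/bax/, cojo_un/bucagi=do, razit=mast}

Derivation:
-> cabinet mkfold(p→/cojo_un)
<- ok
-> cabinet inscribe(p→/cojo_un/bucagi, c→do)
<- created
-> cabinet strike(p→/cojo_un)
<- ToolError: not empty
-> cabinet inscribe(p→/razit, c→mast)
<- created
-> cabinet mkfold(p→/cojo_un/bax)
<- ok
-> cabinet recite(p→/razit)
<- mast
-> cabinet inscribe(p→/hoprivi, c→jawu)
<- created
-> cabinet relocate(s→/cojo_un/bucagi, d→/cojo_un/bax/lovu)
<- ok


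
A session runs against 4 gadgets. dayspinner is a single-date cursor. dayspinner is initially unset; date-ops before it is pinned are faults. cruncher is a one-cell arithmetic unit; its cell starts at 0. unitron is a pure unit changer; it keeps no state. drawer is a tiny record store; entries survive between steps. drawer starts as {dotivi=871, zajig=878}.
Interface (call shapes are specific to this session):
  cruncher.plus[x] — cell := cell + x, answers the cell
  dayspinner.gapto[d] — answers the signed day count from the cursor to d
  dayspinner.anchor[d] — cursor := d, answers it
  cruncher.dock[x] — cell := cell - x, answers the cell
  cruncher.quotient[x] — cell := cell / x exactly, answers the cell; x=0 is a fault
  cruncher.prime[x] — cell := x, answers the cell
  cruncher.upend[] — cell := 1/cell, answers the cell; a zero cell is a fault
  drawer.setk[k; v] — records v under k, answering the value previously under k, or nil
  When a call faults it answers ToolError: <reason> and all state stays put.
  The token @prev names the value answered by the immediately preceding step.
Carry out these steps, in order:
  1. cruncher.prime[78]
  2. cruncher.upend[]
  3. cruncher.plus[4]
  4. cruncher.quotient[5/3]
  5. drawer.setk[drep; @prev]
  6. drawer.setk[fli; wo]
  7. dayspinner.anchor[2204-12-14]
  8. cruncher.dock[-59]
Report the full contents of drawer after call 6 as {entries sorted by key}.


Answer: {dotivi=871, drep=313/130, fli=wo, zajig=878}

Derivation:
-> prime(78)
<- 78
-> upend()
<- 1/78
-> plus(4)
<- 313/78
-> quotient(5/3)
<- 313/130
-> setk(drep, @prev)
<- nil
-> setk(fli, wo)
<- nil
-> anchor(2204-12-14)
<- 2204-12-14
-> dock(-59)
<- 7983/130


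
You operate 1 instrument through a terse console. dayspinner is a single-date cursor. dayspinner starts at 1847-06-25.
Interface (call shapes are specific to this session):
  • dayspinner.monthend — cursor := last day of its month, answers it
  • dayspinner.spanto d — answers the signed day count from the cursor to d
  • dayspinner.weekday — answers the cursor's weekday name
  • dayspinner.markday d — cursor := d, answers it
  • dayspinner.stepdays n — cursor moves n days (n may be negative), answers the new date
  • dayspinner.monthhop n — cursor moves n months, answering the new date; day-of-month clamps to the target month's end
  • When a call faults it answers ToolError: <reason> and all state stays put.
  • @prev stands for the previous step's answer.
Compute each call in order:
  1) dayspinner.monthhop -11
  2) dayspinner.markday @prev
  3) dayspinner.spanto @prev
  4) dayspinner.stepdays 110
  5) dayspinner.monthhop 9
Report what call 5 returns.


Answer: 1847-08-12

Derivation:
# 1. dayspinner.monthhop(-11) == 1846-07-25
# 2. dayspinner.markday(@prev) == 1846-07-25
# 3. dayspinner.spanto(@prev) == 0
# 4. dayspinner.stepdays(110) == 1846-11-12
# 5. dayspinner.monthhop(9) == 1847-08-12


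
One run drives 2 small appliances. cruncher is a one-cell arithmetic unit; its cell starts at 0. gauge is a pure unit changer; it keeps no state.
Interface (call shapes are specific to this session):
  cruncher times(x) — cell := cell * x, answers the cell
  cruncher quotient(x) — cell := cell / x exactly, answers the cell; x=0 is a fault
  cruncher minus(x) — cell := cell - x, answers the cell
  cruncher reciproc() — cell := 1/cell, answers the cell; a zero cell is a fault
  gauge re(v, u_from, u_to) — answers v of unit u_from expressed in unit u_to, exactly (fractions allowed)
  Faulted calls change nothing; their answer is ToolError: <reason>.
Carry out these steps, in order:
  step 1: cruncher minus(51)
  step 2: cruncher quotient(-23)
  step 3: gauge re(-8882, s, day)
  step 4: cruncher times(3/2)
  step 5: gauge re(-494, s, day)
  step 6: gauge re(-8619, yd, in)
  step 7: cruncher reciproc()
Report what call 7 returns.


$ cruncher minus x=51
= -51
$ cruncher quotient x=-23
= 51/23
$ gauge re v=-8882 u_from=s u_to=day
= -4441/43200
$ cruncher times x=3/2
= 153/46
$ gauge re v=-494 u_from=s u_to=day
= -247/43200
$ gauge re v=-8619 u_from=yd u_to=in
= -310284
$ cruncher reciproc
= 46/153

Answer: 46/153


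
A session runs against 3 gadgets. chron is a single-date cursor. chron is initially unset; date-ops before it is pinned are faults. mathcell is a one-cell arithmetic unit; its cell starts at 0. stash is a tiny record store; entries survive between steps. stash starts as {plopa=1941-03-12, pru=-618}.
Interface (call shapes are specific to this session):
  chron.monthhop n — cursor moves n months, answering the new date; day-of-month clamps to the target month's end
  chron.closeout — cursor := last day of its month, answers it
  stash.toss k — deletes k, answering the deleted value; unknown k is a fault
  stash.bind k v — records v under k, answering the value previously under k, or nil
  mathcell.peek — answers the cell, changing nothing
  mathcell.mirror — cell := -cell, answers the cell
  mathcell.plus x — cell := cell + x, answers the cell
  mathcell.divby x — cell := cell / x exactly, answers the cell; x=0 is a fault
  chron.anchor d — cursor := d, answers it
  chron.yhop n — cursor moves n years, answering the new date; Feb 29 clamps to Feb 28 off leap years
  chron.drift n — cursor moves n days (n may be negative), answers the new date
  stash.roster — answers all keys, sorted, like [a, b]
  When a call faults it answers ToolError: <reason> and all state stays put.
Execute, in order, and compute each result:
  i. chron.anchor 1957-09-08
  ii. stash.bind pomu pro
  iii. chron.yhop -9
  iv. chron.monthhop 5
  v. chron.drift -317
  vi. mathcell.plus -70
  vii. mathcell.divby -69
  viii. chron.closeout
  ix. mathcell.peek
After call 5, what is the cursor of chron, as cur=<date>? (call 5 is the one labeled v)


Answer: cur=1948-03-28

Derivation:
;; 1. anchor(d: 1957-09-08) == 1957-09-08
;; 2. bind(k: pomu, v: pro) == nil
;; 3. yhop(n: -9) == 1948-09-08
;; 4. monthhop(n: 5) == 1949-02-08
;; 5. drift(n: -317) == 1948-03-28
;; 6. plus(x: -70) == -70
;; 7. divby(x: -69) == 70/69
;; 8. closeout() == 1948-03-31
;; 9. peek() == 70/69


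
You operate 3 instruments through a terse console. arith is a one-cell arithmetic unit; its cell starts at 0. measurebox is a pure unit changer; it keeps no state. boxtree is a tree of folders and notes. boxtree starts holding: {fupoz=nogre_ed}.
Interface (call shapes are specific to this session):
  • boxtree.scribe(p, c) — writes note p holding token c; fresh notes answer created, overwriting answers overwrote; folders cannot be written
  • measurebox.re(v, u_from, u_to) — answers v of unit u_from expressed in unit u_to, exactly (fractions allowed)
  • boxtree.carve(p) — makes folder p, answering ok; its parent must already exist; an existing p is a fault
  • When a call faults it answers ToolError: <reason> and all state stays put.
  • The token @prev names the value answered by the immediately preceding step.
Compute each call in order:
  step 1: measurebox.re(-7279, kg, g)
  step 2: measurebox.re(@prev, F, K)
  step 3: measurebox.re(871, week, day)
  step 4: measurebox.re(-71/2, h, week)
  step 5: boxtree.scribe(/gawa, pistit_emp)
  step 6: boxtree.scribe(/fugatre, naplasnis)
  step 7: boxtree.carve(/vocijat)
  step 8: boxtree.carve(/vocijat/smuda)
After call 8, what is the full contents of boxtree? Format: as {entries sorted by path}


Do: re[v='-7279'; u_from='kg'; u_to='g']
See: -7279000
Do: re[v='@prev'; u_from='F'; u_to='K']
See: -242618011/60
Do: re[v='871'; u_from='week'; u_to='day']
See: 6097
Do: re[v='-71/2'; u_from='h'; u_to='week']
See: -71/336
Do: scribe[p='/gawa'; c='pistit_emp']
See: created
Do: scribe[p='/fugatre'; c='naplasnis']
See: created
Do: carve[p='/vocijat']
See: ok
Do: carve[p='/vocijat/smuda']
See: ok

Answer: {fugatre=naplasnis, fupoz=nogre_ed, gawa=pistit_emp, vocijat/, vocijat/smuda/}
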